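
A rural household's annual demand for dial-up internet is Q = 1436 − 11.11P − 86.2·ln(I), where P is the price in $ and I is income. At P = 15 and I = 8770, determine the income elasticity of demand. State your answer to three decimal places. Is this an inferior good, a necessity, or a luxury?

-0.177 (inferior good)

At P = 15, I = 8770: Q = 486.732.
Holding P constant, ∂Q/∂I = -86.2/I = -0.00982896.
η_I = (∂Q/∂I)·(I/Q) = -0.00982896 × (8770/486.732) = -0.177.
Since η < 0, this is an inferior good.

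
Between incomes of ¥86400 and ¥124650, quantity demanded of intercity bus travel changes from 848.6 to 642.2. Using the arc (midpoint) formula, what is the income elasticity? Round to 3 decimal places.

-0.764

ΔQ = 642.2 − 848.6 = -206.4; midpoint Q̄ = (848.6 + 642.2)/2 = 745.4.
ΔI = 124650 − 86400 = 38250; midpoint Ī = (86400 + 124650)/2 = 105525.
η = (ΔQ/Q̄) ÷ (ΔI/Ī) = (-206.4/745.4) ÷ (38250/105525) = -0.764.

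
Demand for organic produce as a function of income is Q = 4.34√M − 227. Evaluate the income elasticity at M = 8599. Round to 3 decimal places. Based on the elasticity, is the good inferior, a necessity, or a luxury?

At M = 8599: Q = 175.452.
dQ/dM = 4.34/(2√M) = 0.0234011 at this income.
η = (dQ/dM)·(M/Q) = 0.0234011 × (8599/175.452) = 1.147.
Since η > 1, the good is a luxury.

1.147 (luxury)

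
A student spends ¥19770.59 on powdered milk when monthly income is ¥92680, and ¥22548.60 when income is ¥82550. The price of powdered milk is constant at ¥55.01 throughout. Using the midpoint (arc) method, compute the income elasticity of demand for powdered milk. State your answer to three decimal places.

With a constant price, Q₁ = 19770.59/55.01 = 359.400 and Q₂ = 22548.60/55.01 = 409.900 (equivalently, work directly with expenditure since P cancels).
Midpoint %ΔQ = (22548.60 − 19770.59)/21159.60 = 0.13129; midpoint %ΔI = (82550 − 92680)/87615 = -0.11562.
η = 0.13129 / -0.11562 = -1.136.

-1.136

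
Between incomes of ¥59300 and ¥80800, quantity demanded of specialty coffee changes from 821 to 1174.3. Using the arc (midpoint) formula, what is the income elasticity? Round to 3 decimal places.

1.154

ΔQ = 1174.3 − 821 = 353.3; midpoint Q̄ = (821 + 1174.3)/2 = 997.65.
ΔI = 80800 − 59300 = 21500; midpoint Ī = (59300 + 80800)/2 = 70050.
η = (ΔQ/Q̄) ÷ (ΔI/Ī) = (353.3/997.65) ÷ (21500/70050) = 1.154.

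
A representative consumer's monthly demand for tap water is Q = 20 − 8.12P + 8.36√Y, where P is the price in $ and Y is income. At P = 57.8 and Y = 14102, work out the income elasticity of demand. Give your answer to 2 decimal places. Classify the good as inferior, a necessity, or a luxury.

0.91 (necessity)

At P = 57.8, Y = 14102: Q = 543.429.
Holding P constant, ∂Q/∂Y = 8.36/(2√Y) = 0.0351995.
η_Y = (∂Q/∂Y)·(Y/Q) = 0.0351995 × (14102/543.429) = 0.91.
Since 0 < η < 1, this is a necessity.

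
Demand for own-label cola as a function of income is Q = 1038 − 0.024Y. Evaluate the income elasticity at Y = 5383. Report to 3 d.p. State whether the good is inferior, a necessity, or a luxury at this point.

At Y = 5383: Q = 908.808.
dQ/dY = −0.024.
η = (dQ/dY)·(Y/Q) = -0.024 × (5383/908.808) = -0.142.
Since η < 0, the good is an inferior good.

-0.142 (inferior good)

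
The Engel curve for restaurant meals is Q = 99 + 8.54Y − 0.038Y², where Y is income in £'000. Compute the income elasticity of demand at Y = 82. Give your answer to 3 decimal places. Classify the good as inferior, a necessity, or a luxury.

0.348 (necessity)

At Y = 82: Q = 543.7680.
dQ/dY = 8.54 − 0.076Y = 2.30800.
η = (dQ/dY)·(Y/Q) = 2.30800 × (82/543.7680) = 0.348.
0 < η < 1 ⇒ necessity.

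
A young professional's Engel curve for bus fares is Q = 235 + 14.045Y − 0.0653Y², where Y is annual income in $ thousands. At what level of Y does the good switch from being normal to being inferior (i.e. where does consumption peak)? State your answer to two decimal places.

107.54

dQ/dY = 14.045 − 0.1306Y.
The good is inferior where dQ/dY < 0. Setting dQ/dY = 0 gives Y = 14.045 / 0.1306 = 107.54.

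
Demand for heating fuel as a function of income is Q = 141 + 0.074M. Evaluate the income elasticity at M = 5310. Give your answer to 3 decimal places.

0.736

At M = 5310: Q = 533.940.
dQ/dM = 0.074.
η = (dQ/dM)·(M/Q) = 0.074 × (5310/533.940) = 0.736.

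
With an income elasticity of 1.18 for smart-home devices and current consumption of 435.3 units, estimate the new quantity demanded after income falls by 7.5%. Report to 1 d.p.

%ΔQ ≈ η × %ΔI = 1.18 × (-7.5%) = -8.85%.
New Q ≈ 435.3 × (1 − 0.0885) = 396.8.

396.8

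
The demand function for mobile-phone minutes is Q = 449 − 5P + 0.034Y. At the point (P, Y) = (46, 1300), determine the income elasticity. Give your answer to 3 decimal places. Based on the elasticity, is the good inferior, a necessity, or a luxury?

0.168 (necessity)

At P = 46, Y = 1300: Q = 263.200.
Holding P constant, ∂Q/∂Y = 0.034.
η_Y = (∂Q/∂Y)·(Y/Q) = 0.034 × (1300/263.200) = 0.168.
Since 0 < η < 1, this is a necessity.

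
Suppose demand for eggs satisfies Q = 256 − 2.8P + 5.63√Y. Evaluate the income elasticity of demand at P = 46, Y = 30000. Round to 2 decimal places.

0.44

At P = 46, Y = 30000: Q = 1102.345.
Holding P constant, ∂Q/∂Y = 5.63/(2√Y) = 0.0162524.
η_Y = (∂Q/∂Y)·(Y/Q) = 0.0162524 × (30000/1102.345) = 0.44.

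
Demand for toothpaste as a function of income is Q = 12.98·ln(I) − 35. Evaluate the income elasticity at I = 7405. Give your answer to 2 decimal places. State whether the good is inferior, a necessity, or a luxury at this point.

0.16 (necessity)

At I = 7405: Q = 80.651.
dQ/dI = 12.98/I = 0.00175287 at this income.
η = (dQ/dI)·(I/Q) = 0.00175287 × (7405/80.651) = 0.16.
Since 0 < η < 1, the good is a necessity.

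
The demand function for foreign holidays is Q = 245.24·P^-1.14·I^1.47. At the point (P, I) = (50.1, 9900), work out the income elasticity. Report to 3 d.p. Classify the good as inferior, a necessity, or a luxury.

1.470 (luxury)

For a multiplicative demand Q = A·P^α·I^β, the income elasticity is β everywhere.
Here β = 1.47, so η = 1.470.
Since η > 1, this is a luxury.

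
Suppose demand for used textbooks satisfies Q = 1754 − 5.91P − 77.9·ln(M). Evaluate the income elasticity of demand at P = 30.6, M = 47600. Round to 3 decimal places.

At P = 30.6, M = 47600: Q = 734.125.
Holding P constant, ∂Q/∂M = -77.9/M = -0.00163655.
η_M = (∂Q/∂M)·(M/Q) = -0.00163655 × (47600/734.125) = -0.106.

-0.106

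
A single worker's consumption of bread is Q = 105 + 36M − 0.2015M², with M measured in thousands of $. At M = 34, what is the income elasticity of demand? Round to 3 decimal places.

At M = 34: Q = 1096.0660.
dQ/dM = 36 − 0.403M = 22.29800.
η = (dQ/dM)·(M/Q) = 22.29800 × (34/1096.0660) = 0.692.

0.692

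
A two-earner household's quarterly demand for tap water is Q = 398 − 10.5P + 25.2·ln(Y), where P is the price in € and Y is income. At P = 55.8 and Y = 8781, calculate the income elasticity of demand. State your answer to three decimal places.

At P = 55.8, Y = 8781: Q = 40.925.
Holding P constant, ∂Q/∂Y = 25.2/Y = 0.00286983.
η_Y = (∂Q/∂Y)·(Y/Q) = 0.00286983 × (8781/40.925) = 0.616.

0.616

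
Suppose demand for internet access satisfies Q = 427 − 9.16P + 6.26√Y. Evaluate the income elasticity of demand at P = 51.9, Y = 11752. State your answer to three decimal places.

0.538

At P = 51.9, Y = 11752: Q = 630.222.
Holding P constant, ∂Q/∂Y = 6.26/(2√Y) = 0.0288728.
η_Y = (∂Q/∂Y)·(Y/Q) = 0.0288728 × (11752/630.222) = 0.538.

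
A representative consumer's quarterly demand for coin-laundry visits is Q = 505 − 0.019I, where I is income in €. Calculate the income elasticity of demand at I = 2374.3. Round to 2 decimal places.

-0.10

At I = 2374.3: Q = 459.888.
dQ/dI = −0.019.
η = (dQ/dI)·(I/Q) = -0.019 × (2374.3/459.888) = -0.10.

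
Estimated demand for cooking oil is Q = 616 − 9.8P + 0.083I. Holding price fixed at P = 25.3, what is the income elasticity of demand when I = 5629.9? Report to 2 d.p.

At P = 25.3, I = 5629.9: Q = 835.342.
Holding P constant, ∂Q/∂I = 0.083.
η_I = (∂Q/∂I)·(I/Q) = 0.083 × (5629.9/835.342) = 0.56.

0.56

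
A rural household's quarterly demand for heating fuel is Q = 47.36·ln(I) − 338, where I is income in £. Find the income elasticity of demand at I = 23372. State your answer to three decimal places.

At I = 23372: Q = 138.408.
dQ/dI = 47.36/I = 0.00202636 at this income.
η = (dQ/dI)·(I/Q) = 0.00202636 × (23372/138.408) = 0.342.

0.342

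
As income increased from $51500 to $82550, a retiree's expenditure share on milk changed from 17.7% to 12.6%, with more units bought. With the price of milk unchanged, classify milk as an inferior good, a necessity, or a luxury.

necessity

Quantity rises but the budget share falls as income rises, so 0 < η < 1.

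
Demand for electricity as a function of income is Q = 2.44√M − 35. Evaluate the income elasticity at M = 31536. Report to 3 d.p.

0.544

At M = 31536: Q = 398.304.
dQ/dM = 2.44/(2√M) = 0.00687 at this income.
η = (dQ/dM)·(M/Q) = 0.00687 × (31536/398.304) = 0.544.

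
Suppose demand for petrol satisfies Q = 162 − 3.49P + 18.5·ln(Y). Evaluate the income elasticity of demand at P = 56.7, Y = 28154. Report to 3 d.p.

At P = 56.7, Y = 28154: Q = 153.658.
Holding P constant, ∂Q/∂Y = 18.5/Y = 0.0006571.
η_Y = (∂Q/∂Y)·(Y/Q) = 0.0006571 × (28154/153.658) = 0.120.

0.120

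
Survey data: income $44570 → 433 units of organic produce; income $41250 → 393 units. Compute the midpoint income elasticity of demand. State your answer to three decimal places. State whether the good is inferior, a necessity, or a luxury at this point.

1.252 (luxury)

ΔQ = 393 − 433 = -40; midpoint Q̄ = (433 + 393)/2 = 413.
ΔI = 41250 − 44570 = -3320; midpoint Ī = (44570 + 41250)/2 = 42910.
η = (ΔQ/Q̄) ÷ (ΔI/Ī) = (-40/413) ÷ (-3320/42910) = 1.252.
η > 1 ⇒ luxury.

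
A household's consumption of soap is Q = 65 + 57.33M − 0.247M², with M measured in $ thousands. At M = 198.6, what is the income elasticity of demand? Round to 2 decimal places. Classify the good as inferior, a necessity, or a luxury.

-4.74 (inferior good)

At M = 198.6: Q = 1708.5739.
dQ/dM = 57.33 − 0.494M = -40.77840.
η = (dQ/dM)·(M/Q) = -40.77840 × (198.6/1708.5739) = -4.74.
η < 0 ⇒ inferior good.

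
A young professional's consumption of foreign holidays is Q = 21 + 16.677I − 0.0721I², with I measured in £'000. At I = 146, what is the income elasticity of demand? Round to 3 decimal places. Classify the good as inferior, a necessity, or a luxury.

-0.695 (inferior good)

At I = 146: Q = 918.9584.
dQ/dI = 16.677 − 0.1442I = -4.37620.
η = (dQ/dI)·(I/Q) = -4.37620 × (146/918.9584) = -0.695.
η < 0 ⇒ inferior good.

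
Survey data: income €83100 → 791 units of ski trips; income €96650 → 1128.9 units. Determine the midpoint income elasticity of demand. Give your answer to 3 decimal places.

2.335

ΔQ = 1128.9 − 791 = 337.9; midpoint Q̄ = (791 + 1128.9)/2 = 959.95.
ΔI = 96650 − 83100 = 13550; midpoint Ī = (83100 + 96650)/2 = 89875.
η = (ΔQ/Q̄) ÷ (ΔI/Ī) = (337.9/959.95) ÷ (13550/89875) = 2.335.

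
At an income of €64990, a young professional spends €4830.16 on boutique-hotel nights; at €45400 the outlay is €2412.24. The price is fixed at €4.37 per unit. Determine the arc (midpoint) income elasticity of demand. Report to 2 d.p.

1.88

With a constant price, Q₁ = 4830.16/4.37 = 1105.300 and Q₂ = 2412.24/4.37 = 552.000 (equivalently, work directly with expenditure since P cancels).
Midpoint %ΔQ = (2412.24 − 4830.16)/3621.20 = -0.66771; midpoint %ΔI = (45400 − 64990)/55195 = -0.35492.
η = -0.66771 / -0.35492 = 1.88.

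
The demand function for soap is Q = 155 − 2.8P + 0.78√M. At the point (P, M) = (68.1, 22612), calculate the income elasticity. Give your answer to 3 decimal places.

0.719

At P = 68.1, M = 22612: Q = 81.611.
Holding P constant, ∂Q/∂M = 0.78/(2√M) = 0.00259355.
η_M = (∂Q/∂M)·(M/Q) = 0.00259355 × (22612/81.611) = 0.719.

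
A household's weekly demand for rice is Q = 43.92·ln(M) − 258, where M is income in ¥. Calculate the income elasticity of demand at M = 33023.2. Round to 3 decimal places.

At M = 33023.2: Q = 198.986.
dQ/dM = 43.92/M = 0.00132997 at this income.
η = (dQ/dM)·(M/Q) = 0.00132997 × (33023.2/198.986) = 0.221.

0.221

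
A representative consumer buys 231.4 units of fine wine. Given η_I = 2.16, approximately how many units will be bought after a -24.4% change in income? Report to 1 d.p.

109.4

%ΔQ ≈ η × %ΔI = 2.16 × (-24.4%) = -52.704%.
New Q ≈ 231.4 × (1 − 0.52704) = 109.4.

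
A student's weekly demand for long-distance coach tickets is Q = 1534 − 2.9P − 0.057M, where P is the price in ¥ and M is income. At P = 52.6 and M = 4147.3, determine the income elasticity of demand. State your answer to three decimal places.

At P = 52.6, M = 4147.3: Q = 1145.064.
Holding P constant, ∂Q/∂M = −0.057.
η_M = (∂Q/∂M)·(M/Q) = -0.057 × (4147.3/1145.064) = -0.206.

-0.206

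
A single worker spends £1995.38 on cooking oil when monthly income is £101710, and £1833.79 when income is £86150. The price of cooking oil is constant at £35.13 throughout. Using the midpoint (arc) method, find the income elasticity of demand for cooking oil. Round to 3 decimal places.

With a constant price, Q₁ = 1995.38/35.13 = 56.800 and Q₂ = 1833.79/35.13 = 52.200 (equivalently, work directly with expenditure since P cancels).
Midpoint %ΔQ = (1833.79 − 1995.38)/1914.59 = -0.08440; midpoint %ΔI = (86150 − 101710)/93930 = -0.16566.
η = -0.08440 / -0.16566 = 0.509.

0.509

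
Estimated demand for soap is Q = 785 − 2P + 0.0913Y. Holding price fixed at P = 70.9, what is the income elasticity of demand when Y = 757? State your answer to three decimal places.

0.097

At P = 70.9, Y = 757: Q = 712.314.
Holding P constant, ∂Q/∂Y = 0.0913.
η_Y = (∂Q/∂Y)·(Y/Q) = 0.0913 × (757/712.314) = 0.097.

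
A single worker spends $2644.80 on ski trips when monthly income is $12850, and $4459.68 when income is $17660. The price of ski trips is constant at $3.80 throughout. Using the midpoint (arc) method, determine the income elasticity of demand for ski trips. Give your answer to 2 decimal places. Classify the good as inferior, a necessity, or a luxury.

1.62 (luxury)

With a constant price, Q₁ = 2644.80/3.80 = 696.000 and Q₂ = 4459.68/3.80 = 1173.600 (equivalently, work directly with expenditure since P cancels).
Midpoint %ΔQ = (4459.68 − 2644.80)/3552.24 = 0.51091; midpoint %ΔI = (17660 − 12850)/15255 = 0.31531.
η = 0.51091 / 0.31531 = 1.62.
η > 1 ⇒ luxury.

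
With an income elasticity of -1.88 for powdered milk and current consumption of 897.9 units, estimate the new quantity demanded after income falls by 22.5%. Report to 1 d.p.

%ΔQ ≈ η × %ΔI = -1.88 × (-22.5%) = 42.3%.
New Q ≈ 897.9 × (1 + 0.423) = 1277.7.

1277.7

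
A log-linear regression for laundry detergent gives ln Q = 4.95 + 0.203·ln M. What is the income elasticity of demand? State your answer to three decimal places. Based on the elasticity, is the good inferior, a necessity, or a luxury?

0.203 (necessity)

In a log-linear demand, the coefficient on ln M is the income elasticity.
So η = 0.203.
0 < η < 1 ⇒ necessity.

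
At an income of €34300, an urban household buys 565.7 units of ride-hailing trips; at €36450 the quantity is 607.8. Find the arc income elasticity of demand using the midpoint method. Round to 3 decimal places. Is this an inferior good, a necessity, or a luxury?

1.181 (luxury)

ΔQ = 607.8 − 565.7 = 42.1; midpoint Q̄ = (565.7 + 607.8)/2 = 586.75.
ΔI = 36450 − 34300 = 2150; midpoint Ī = (34300 + 36450)/2 = 35375.
η = (ΔQ/Q̄) ÷ (ΔI/Ī) = (42.1/586.75) ÷ (2150/35375) = 1.181.
η > 1 ⇒ luxury.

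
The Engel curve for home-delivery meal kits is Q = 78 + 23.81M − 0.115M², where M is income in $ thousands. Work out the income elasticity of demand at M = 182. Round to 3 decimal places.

-5.456

At M = 182: Q = 602.1600.
dQ/dM = 23.81 − 0.23M = -18.05000.
η = (dQ/dM)·(M/Q) = -18.05000 × (182/602.1600) = -5.456.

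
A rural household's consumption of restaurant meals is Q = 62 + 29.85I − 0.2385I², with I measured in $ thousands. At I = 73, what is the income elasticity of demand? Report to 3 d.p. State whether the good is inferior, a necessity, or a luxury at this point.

At I = 73: Q = 970.0835.
dQ/dI = 29.85 − 0.477I = -4.97100.
η = (dQ/dI)·(I/Q) = -4.97100 × (73/970.0835) = -0.374.
η < 0 ⇒ inferior good.

-0.374 (inferior good)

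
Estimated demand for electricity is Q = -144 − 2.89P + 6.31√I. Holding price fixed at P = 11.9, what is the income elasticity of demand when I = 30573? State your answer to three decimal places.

0.596

At P = 11.9, I = 30573: Q = 924.921.
Holding P constant, ∂Q/∂I = 6.31/(2√I) = 0.0180439.
η_I = (∂Q/∂I)·(I/Q) = 0.0180439 × (30573/924.921) = 0.596.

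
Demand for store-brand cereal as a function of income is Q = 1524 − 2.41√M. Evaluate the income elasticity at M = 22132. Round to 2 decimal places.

At M = 22132: Q = 1165.468.
dQ/dM = -2.41/(2√M) = -0.00809985 at this income.
η = (dQ/dM)·(M/Q) = -0.00809985 × (22132/1165.468) = -0.15.

-0.15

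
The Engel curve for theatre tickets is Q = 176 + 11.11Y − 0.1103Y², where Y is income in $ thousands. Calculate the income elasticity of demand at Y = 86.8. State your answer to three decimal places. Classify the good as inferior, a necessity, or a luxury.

-2.256 (inferior good)

At Y = 86.8: Q = 309.3213.
dQ/dY = 11.11 − 0.2206Y = -8.03808.
η = (dQ/dY)·(Y/Q) = -8.03808 × (86.8/309.3213) = -2.256.
η < 0 ⇒ inferior good.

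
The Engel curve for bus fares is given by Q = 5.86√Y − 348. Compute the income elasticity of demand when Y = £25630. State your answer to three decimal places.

At Y = 25630: Q = 590.149.
dQ/dY = 5.86/(2√Y) = 0.0183018 at this income.
η = (dQ/dY)·(Y/Q) = 0.0183018 × (25630/590.149) = 0.795.

0.795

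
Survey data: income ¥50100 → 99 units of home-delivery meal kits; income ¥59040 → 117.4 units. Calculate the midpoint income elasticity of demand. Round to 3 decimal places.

1.038

ΔQ = 117.4 − 99 = 18.4; midpoint Q̄ = (99 + 117.4)/2 = 108.2.
ΔI = 59040 − 50100 = 8940; midpoint Ī = (50100 + 59040)/2 = 54570.
η = (ΔQ/Q̄) ÷ (ΔI/Ī) = (18.4/108.2) ÷ (8940/54570) = 1.038.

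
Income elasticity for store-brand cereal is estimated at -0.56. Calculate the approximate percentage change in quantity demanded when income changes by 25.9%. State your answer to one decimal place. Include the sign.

%ΔQ ≈ η × %ΔI = -0.56 × 25.9% = -14.5%.

-14.5%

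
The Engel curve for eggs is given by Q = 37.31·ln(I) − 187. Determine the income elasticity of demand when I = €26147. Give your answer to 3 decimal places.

At I = 26147: Q = 192.498.
dQ/dI = 37.31/I = 0.00142693 at this income.
η = (dQ/dI)·(I/Q) = 0.00142693 × (26147/192.498) = 0.194.

0.194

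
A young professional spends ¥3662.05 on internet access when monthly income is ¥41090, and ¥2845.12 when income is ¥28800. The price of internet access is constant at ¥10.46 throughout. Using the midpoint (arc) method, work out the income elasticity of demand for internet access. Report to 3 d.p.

0.714

With a constant price, Q₁ = 3662.05/10.46 = 350.100 and Q₂ = 2845.12/10.46 = 272.000 (equivalently, work directly with expenditure since P cancels).
Midpoint %ΔQ = (2845.12 − 3662.05)/3253.59 = -0.25109; midpoint %ΔI = (28800 − 41090)/34945 = -0.35170.
η = -0.25109 / -0.35170 = 0.714.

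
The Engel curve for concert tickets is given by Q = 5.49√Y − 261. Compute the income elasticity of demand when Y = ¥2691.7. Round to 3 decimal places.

5.976

At Y = 2691.7: Q = 23.830.
dQ/dY = 5.49/(2√Y) = 0.0529089 at this income.
η = (dQ/dY)·(Y/Q) = 0.0529089 × (2691.7/23.830) = 5.976.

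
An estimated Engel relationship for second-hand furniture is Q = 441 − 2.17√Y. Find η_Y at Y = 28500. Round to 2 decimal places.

-2.45

At Y = 28500: Q = 74.662.
dQ/dY = -2.17/(2√Y) = -0.00642699 at this income.
η = (dQ/dY)·(Y/Q) = -0.00642699 × (28500/74.662) = -2.45.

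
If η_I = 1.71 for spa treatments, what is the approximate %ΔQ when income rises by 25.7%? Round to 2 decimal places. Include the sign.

43.95%

%ΔQ ≈ η × %ΔI = 1.71 × 25.7% = 43.95%.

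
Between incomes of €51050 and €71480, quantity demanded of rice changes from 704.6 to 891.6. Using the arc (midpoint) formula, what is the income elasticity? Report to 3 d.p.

ΔQ = 891.6 − 704.6 = 187; midpoint Q̄ = (704.6 + 891.6)/2 = 798.1.
ΔI = 71480 − 51050 = 20430; midpoint Ī = (51050 + 71480)/2 = 61265.
η = (ΔQ/Q̄) ÷ (ΔI/Ī) = (187/798.1) ÷ (20430/61265) = 0.703.

0.703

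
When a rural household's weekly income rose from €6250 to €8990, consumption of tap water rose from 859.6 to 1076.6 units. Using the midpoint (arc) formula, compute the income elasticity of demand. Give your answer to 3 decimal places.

ΔQ = 1076.6 − 859.6 = 217; midpoint Q̄ = (859.6 + 1076.6)/2 = 968.1.
ΔI = 8990 − 6250 = 2740; midpoint Ī = (6250 + 8990)/2 = 7620.
η = (ΔQ/Q̄) ÷ (ΔI/Ī) = (217/968.1) ÷ (2740/7620) = 0.623.

0.623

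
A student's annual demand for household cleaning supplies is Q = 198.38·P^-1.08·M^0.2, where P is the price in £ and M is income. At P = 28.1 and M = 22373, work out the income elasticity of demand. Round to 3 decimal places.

0.200

For a multiplicative demand Q = A·P^α·M^β, the income elasticity is β everywhere.
Here β = 0.2, so η = 0.200.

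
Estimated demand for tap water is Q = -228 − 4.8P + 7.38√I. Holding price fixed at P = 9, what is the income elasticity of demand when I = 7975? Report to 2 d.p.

At P = 9, I = 7975: Q = 387.855.
Holding P constant, ∂Q/∂I = 7.38/(2√I) = 0.0413201.
η_I = (∂Q/∂I)·(I/Q) = 0.0413201 × (7975/387.855) = 0.85.

0.85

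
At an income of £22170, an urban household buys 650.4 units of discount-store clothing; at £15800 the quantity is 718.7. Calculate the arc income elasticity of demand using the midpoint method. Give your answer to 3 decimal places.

-0.297

ΔQ = 718.7 − 650.4 = 68.3; midpoint Q̄ = (650.4 + 718.7)/2 = 684.55.
ΔI = 15800 − 22170 = -6370; midpoint Ī = (22170 + 15800)/2 = 18985.
η = (ΔQ/Q̄) ÷ (ΔI/Ī) = (68.3/684.55) ÷ (-6370/18985) = -0.297.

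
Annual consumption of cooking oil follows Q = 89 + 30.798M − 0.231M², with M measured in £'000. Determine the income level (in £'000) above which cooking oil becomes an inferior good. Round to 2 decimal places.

66.66

dQ/dM = 30.798 − 0.462M.
The good is inferior where dQ/dM < 0. Setting dQ/dM = 0 gives M = 30.798 / 0.462 = 66.66.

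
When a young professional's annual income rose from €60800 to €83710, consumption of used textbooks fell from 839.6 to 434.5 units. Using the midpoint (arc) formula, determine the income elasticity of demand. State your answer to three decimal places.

-2.006

ΔQ = 434.5 − 839.6 = -405.1; midpoint Q̄ = (839.6 + 434.5)/2 = 637.05.
ΔI = 83710 − 60800 = 22910; midpoint Ī = (60800 + 83710)/2 = 72255.
η = (ΔQ/Q̄) ÷ (ΔI/Ī) = (-405.1/637.05) ÷ (22910/72255) = -2.006.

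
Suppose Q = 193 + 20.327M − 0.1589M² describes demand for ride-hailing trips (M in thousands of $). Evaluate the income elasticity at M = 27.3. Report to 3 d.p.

At M = 27.3: Q = 629.5005.
dQ/dM = 20.327 − 0.3178M = 11.65106.
η = (dQ/dM)·(M/Q) = 11.65106 × (27.3/629.5005) = 0.505.

0.505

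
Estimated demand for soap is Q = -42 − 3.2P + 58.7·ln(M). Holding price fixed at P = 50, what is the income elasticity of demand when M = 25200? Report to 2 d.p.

0.15

At P = 50, M = 25200: Q = 392.901.
Holding P constant, ∂Q/∂M = 58.7/M = 0.00232937.
η_M = (∂Q/∂M)·(M/Q) = 0.00232937 × (25200/392.901) = 0.15.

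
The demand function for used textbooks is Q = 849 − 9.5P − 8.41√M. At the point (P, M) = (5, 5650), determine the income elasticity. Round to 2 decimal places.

At P = 5, M = 5650: Q = 169.350.
Holding P constant, ∂Q/∂M = -8.41/(2√M) = -0.0559425.
η_M = (∂Q/∂M)·(M/Q) = -0.0559425 × (5650/169.350) = -1.87.

-1.87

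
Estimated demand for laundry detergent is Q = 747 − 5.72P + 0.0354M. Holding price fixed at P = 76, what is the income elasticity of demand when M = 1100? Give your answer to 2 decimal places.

At P = 76, M = 1100: Q = 351.220.
Holding P constant, ∂Q/∂M = 0.0354.
η_M = (∂Q/∂M)·(M/Q) = 0.0354 × (1100/351.220) = 0.11.

0.11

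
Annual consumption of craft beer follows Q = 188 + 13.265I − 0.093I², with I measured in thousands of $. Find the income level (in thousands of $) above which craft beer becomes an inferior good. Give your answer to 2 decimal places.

71.32

dQ/dI = 13.265 − 0.186I.
The good is inferior where dQ/dI < 0. Setting dQ/dI = 0 gives I = 13.265 / 0.186 = 71.32.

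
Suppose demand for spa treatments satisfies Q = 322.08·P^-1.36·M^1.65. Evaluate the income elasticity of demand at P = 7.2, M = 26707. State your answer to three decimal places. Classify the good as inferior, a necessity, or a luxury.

1.650 (luxury)

For a multiplicative demand Q = A·P^α·M^β, the income elasticity is β everywhere.
Here β = 1.65, so η = 1.650.
Since η > 1, this is a luxury.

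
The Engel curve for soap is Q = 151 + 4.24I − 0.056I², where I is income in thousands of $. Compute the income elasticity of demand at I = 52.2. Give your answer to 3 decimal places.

-0.382

At I = 52.2: Q = 219.7370.
dQ/dI = 4.24 − 0.112I = -1.60640.
η = (dQ/dI)·(I/Q) = -1.60640 × (52.2/219.7370) = -0.382.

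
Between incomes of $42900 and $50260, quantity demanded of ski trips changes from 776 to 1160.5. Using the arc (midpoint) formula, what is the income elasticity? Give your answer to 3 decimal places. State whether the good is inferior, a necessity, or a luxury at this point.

ΔQ = 1160.5 − 776 = 384.5; midpoint Q̄ = (776 + 1160.5)/2 = 968.25.
ΔI = 50260 − 42900 = 7360; midpoint Ī = (42900 + 50260)/2 = 46580.
η = (ΔQ/Q̄) ÷ (ΔI/Ī) = (384.5/968.25) ÷ (7360/46580) = 2.513.
η > 1 ⇒ luxury.

2.513 (luxury)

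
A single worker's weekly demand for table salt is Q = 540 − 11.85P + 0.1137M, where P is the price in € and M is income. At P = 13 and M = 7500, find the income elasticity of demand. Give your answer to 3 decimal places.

At P = 13, M = 7500: Q = 1238.700.
Holding P constant, ∂Q/∂M = 0.1137.
η_M = (∂Q/∂M)·(M/Q) = 0.1137 × (7500/1238.700) = 0.688.

0.688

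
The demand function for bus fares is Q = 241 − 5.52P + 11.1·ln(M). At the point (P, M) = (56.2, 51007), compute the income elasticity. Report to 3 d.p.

0.217

At P = 56.2, M = 51007: Q = 51.097.
Holding P constant, ∂Q/∂M = 11.1/M = 0.000217617.
η_M = (∂Q/∂M)·(M/Q) = 0.000217617 × (51007/51.097) = 0.217.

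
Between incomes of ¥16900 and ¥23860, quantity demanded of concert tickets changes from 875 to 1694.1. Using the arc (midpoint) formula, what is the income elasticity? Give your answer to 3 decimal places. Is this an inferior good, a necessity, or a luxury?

1.867 (luxury)

ΔQ = 1694.1 − 875 = 819.1; midpoint Q̄ = (875 + 1694.1)/2 = 1284.55.
ΔI = 23860 − 16900 = 6960; midpoint Ī = (16900 + 23860)/2 = 20380.
η = (ΔQ/Q̄) ÷ (ΔI/Ī) = (819.1/1284.55) ÷ (6960/20380) = 1.867.
η > 1 ⇒ luxury.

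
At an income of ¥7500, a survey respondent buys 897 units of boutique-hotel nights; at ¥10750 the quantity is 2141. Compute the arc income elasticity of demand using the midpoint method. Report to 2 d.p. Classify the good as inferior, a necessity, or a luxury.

ΔQ = 2141 − 897 = 1244; midpoint Q̄ = (897 + 2141)/2 = 1519.
ΔI = 10750 − 7500 = 3250; midpoint Ī = (7500 + 10750)/2 = 9125.
η = (ΔQ/Q̄) ÷ (ΔI/Ī) = (1244/1519) ÷ (3250/9125) = 2.30.
η > 1 ⇒ luxury.

2.30 (luxury)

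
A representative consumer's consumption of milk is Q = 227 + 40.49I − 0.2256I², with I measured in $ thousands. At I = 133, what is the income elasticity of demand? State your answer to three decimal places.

At I = 133: Q = 1621.5316.
dQ/dI = 40.49 − 0.4512I = -19.51960.
η = (dQ/dI)·(I/Q) = -19.51960 × (133/1621.5316) = -1.601.

-1.601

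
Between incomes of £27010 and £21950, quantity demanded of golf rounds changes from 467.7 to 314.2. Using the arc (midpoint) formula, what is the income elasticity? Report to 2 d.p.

1.90

ΔQ = 314.2 − 467.7 = -153.5; midpoint Q̄ = (467.7 + 314.2)/2 = 390.95.
ΔI = 21950 − 27010 = -5060; midpoint Ī = (27010 + 21950)/2 = 24480.
η = (ΔQ/Q̄) ÷ (ΔI/Ī) = (-153.5/390.95) ÷ (-5060/24480) = 1.90.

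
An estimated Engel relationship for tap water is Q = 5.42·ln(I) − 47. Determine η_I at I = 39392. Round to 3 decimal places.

At I = 39392: Q = 10.351.
dQ/dI = 5.42/I = 0.000137591 at this income.
η = (dQ/dI)·(I/Q) = 0.000137591 × (39392/10.351) = 0.524.

0.524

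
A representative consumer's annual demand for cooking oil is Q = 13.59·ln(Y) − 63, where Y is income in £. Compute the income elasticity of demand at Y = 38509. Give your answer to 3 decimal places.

0.169

At Y = 38509: Q = 80.492.
dQ/dY = 13.59/Y = 0.000352905 at this income.
η = (dQ/dY)·(Y/Q) = 0.000352905 × (38509/80.492) = 0.169.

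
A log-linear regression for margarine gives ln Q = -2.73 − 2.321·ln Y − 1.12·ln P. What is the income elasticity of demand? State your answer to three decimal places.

-2.321

In a log-linear demand, the coefficient on ln Y is the income elasticity.
So η = -2.321.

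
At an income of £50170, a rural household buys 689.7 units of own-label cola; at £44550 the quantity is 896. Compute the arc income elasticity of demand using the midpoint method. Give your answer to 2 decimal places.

ΔQ = 896 − 689.7 = 206.3; midpoint Q̄ = (689.7 + 896)/2 = 792.85.
ΔI = 44550 − 50170 = -5620; midpoint Ī = (50170 + 44550)/2 = 47360.
η = (ΔQ/Q̄) ÷ (ΔI/Ī) = (206.3/792.85) ÷ (-5620/47360) = -2.19.

-2.19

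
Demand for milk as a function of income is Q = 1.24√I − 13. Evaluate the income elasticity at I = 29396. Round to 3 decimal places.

At I = 29396: Q = 199.601.
dQ/dI = 1.24/(2√I) = 0.00361616 at this income.
η = (dQ/dI)·(I/Q) = 0.00361616 × (29396/199.601) = 0.533.

0.533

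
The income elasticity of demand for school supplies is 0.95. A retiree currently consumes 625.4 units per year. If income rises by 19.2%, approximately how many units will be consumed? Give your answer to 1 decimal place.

739.5

%ΔQ ≈ η × %ΔI = 0.95 × 19.2% = 18.24%.
New Q ≈ 625.4 × (1 + 0.1824) = 739.5.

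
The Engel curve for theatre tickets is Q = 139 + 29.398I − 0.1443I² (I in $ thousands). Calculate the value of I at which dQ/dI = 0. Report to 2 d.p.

dQ/dI = 29.398 − 0.2886I.
The good is inferior where dQ/dI < 0. Setting dQ/dI = 0 gives I = 29.398 / 0.2886 = 101.86.

101.86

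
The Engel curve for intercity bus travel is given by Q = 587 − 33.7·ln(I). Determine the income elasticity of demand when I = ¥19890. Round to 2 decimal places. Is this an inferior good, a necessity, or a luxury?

-0.13 (inferior good)

At I = 19890: Q = 253.438.
dQ/dI = -33.7/I = -0.00169432 at this income.
η = (dQ/dI)·(I/Q) = -0.00169432 × (19890/253.438) = -0.13.
Since η < 0, the good is an inferior good.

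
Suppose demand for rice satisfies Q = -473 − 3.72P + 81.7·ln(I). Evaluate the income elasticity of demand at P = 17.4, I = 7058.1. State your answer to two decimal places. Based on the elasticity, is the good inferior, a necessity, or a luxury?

0.44 (necessity)

At P = 17.4, I = 7058.1: Q = 186.292.
Holding P constant, ∂Q/∂I = 81.7/I = 0.0115754.
η_I = (∂Q/∂I)·(I/Q) = 0.0115754 × (7058.1/186.292) = 0.44.
Since 0 < η < 1, this is a necessity.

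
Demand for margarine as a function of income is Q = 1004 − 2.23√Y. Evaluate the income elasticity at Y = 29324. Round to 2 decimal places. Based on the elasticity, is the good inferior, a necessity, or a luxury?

At Y = 29324: Q = 622.129.
dQ/dY = -2.23/(2√Y) = -0.00651123 at this income.
η = (dQ/dY)·(Y/Q) = -0.00651123 × (29324/622.129) = -0.31.
Since η < 0, the good is an inferior good.

-0.31 (inferior good)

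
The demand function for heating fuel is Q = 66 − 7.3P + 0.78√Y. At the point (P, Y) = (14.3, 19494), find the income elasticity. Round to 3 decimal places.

0.772

At P = 14.3, Y = 19494: Q = 70.514.
Holding P constant, ∂Q/∂Y = 0.78/(2√Y) = 0.00279328.
η_Y = (∂Q/∂Y)·(Y/Q) = 0.00279328 × (19494/70.514) = 0.772.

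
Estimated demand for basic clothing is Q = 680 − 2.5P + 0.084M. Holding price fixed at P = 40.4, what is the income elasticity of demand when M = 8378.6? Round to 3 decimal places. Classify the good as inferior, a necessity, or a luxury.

0.549 (necessity)

At P = 40.4, M = 8378.6: Q = 1282.802.
Holding P constant, ∂Q/∂M = 0.084.
η_M = (∂Q/∂M)·(M/Q) = 0.084 × (8378.6/1282.802) = 0.549.
Since 0 < η < 1, this is a necessity.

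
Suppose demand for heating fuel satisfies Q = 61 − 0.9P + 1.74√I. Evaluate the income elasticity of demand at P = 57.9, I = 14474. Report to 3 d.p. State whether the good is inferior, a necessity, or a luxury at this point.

At P = 57.9, I = 14474: Q = 218.226.
Holding P constant, ∂Q/∂I = 1.74/(2√I) = 0.00723144.
η_I = (∂Q/∂I)·(I/Q) = 0.00723144 × (14474/218.226) = 0.480.
Since 0 < η < 1, this is a necessity.

0.480 (necessity)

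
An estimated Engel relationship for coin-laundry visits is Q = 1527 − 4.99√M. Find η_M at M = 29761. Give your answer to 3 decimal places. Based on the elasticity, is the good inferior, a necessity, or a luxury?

At M = 29761: Q = 666.156.
dQ/dM = -4.99/(2√M) = -0.0144626 at this income.
η = (dQ/dM)·(M/Q) = -0.0144626 × (29761/666.156) = -0.646.
Since η < 0, the good is an inferior good.

-0.646 (inferior good)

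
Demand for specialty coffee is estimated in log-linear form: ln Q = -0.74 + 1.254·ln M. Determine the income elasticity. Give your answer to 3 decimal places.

1.254

In a log-linear demand, the coefficient on ln M is the income elasticity.
So η = 1.254.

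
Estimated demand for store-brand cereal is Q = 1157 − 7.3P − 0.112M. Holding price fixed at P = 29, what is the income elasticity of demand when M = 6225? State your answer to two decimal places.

-2.81

At P = 29, M = 6225: Q = 248.100.
Holding P constant, ∂Q/∂M = −0.112.
η_M = (∂Q/∂M)·(M/Q) = -0.112 × (6225/248.100) = -2.81.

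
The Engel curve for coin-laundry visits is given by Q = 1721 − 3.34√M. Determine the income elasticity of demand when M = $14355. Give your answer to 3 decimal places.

At M = 14355: Q = 1320.827.
dQ/dM = -3.34/(2√M) = -0.0139385 at this income.
η = (dQ/dM)·(M/Q) = -0.0139385 × (14355/1320.827) = -0.151.

-0.151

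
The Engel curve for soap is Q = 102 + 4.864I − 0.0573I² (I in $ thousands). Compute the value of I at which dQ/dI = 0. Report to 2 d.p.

dQ/dI = 4.864 − 0.1146I.
The good is inferior where dQ/dI < 0. Setting dQ/dI = 0 gives I = 4.864 / 0.1146 = 42.44.

42.44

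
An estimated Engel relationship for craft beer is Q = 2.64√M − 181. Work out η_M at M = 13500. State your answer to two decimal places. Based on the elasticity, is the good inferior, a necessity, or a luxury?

At M = 13500: Q = 125.740.
dQ/dM = 2.64/(2√M) = 0.0113608 at this income.
η = (dQ/dM)·(M/Q) = 0.0113608 × (13500/125.740) = 1.22.
Since η > 1, the good is a luxury.

1.22 (luxury)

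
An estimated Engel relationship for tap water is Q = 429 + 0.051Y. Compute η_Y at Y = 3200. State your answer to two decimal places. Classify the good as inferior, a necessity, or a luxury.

0.28 (necessity)

At Y = 3200: Q = 592.200.
dQ/dY = 0.051.
η = (dQ/dY)·(Y/Q) = 0.051 × (3200/592.200) = 0.28.
Since 0 < η < 1, the good is a necessity.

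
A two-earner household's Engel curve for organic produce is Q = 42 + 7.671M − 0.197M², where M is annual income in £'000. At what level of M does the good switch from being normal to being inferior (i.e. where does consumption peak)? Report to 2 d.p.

19.47

dQ/dM = 7.671 − 0.394M.
The good is inferior where dQ/dM < 0. Setting dQ/dM = 0 gives M = 7.671 / 0.394 = 19.47.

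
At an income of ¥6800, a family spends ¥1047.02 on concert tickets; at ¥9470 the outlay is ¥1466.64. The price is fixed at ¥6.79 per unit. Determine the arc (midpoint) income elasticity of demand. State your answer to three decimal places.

1.017

With a constant price, Q₁ = 1047.02/6.79 = 154.200 and Q₂ = 1466.64/6.79 = 216.000 (equivalently, work directly with expenditure since P cancels).
Midpoint %ΔQ = (1466.64 − 1047.02)/1256.83 = 0.33387; midpoint %ΔI = (9470 − 6800)/8135 = 0.32821.
η = 0.33387 / 0.32821 = 1.017.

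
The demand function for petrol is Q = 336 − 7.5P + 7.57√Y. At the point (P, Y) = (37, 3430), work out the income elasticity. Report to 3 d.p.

At P = 37, Y = 3430: Q = 501.846.
Holding P constant, ∂Q/∂Y = 7.57/(2√Y) = 0.0646277.
η_Y = (∂Q/∂Y)·(Y/Q) = 0.0646277 × (3430/501.846) = 0.442.

0.442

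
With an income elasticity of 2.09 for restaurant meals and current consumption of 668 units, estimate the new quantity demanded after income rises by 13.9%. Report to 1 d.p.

862.1

%ΔQ ≈ η × %ΔI = 2.09 × 13.9% = 29.051%.
New Q ≈ 668 × (1 + 0.29051) = 862.1.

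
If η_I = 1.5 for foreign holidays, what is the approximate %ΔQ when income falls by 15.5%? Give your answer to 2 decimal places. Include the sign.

-23.25%

%ΔQ ≈ η × %ΔI = 1.5 × (-15.5%) = -23.25%.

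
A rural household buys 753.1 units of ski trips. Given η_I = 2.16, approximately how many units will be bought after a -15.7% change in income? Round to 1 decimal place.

497.7

%ΔQ ≈ η × %ΔI = 2.16 × (-15.7%) = -33.912%.
New Q ≈ 753.1 × (1 − 0.33912) = 497.7.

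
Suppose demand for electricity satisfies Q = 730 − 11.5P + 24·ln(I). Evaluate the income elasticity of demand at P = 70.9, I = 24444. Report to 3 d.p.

At P = 70.9, I = 24444: Q = 157.149.
Holding P constant, ∂Q/∂I = 24/I = 0.000981836.
η_I = (∂Q/∂I)·(I/Q) = 0.000981836 × (24444/157.149) = 0.153.

0.153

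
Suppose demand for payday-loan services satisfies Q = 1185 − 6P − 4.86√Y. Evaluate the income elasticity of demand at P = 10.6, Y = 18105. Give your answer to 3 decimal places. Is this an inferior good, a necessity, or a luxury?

At P = 10.6, Y = 18105: Q = 467.464.
Holding P constant, ∂Q/∂Y = -4.86/(2√Y) = -0.0180596.
η_Y = (∂Q/∂Y)·(Y/Q) = -0.0180596 × (18105/467.464) = -0.699.
Since η < 0, this is an inferior good.

-0.699 (inferior good)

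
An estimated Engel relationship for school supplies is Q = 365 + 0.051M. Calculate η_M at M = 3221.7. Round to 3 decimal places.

0.310

At M = 3221.7: Q = 529.307.
dQ/dM = 0.051.
η = (dQ/dM)·(M/Q) = 0.051 × (3221.7/529.307) = 0.310.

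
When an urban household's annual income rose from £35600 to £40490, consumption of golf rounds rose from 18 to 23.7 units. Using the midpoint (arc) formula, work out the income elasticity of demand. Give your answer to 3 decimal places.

ΔQ = 23.7 − 18 = 5.7; midpoint Q̄ = (18 + 23.7)/2 = 20.85.
ΔI = 40490 − 35600 = 4890; midpoint Ī = (35600 + 40490)/2 = 38045.
η = (ΔQ/Q̄) ÷ (ΔI/Ī) = (5.7/20.85) ÷ (4890/38045) = 2.127.

2.127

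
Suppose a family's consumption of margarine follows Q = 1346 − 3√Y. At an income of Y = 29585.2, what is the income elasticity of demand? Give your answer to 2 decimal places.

At Y = 29585.2: Q = 829.990.
dQ/dY = -3/(2√Y) = -0.00872075 at this income.
η = (dQ/dY)·(Y/Q) = -0.00872075 × (29585.2/829.990) = -0.31.

-0.31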